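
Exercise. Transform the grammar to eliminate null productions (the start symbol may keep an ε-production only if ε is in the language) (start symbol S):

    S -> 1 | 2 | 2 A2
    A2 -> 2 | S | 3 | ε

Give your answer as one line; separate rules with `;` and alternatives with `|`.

Nullable set = {A2}.
ε ∉ L(G), so no ε-production is kept.

S -> 1 | 2 | 2 A2; A2 -> 2 | S | 3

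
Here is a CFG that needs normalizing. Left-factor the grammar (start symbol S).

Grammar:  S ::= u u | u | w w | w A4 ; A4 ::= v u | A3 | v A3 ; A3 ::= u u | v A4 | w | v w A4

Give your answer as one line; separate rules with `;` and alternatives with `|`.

S ::= u S' | w S''; A4 ::= A3 | v A4'; A3 ::= u u | w | v A3'; S' ::= u | ε; S'' ::= w | A4; A4' ::= u | A3; A3' ::= A4 | w A4

S has alternatives sharing prefix 'u': factor to S → u S' with S' → u | ε.
S has alternatives sharing prefix 'w': factor to S → w S'' with S'' → w | A4.
A4 has alternatives sharing prefix 'v': factor to A4 → v A4' with A4' → u | A3.
A3 has alternatives sharing prefix 'v': factor to A3 → v A3' with A3' → A4 | w A4.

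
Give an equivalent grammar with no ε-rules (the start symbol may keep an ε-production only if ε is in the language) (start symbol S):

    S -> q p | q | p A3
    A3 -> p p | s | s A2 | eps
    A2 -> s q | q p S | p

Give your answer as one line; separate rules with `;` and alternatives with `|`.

S -> q p | q | p A3 | p; A3 -> p p | s | s A2; A2 -> s q | q p S | p

The nullable symbols are {A3}.
ε ∉ L(G), so no ε-production is kept.
Expand every rule over subsets of its nullable positions: S → p A3 gives p A3 | p.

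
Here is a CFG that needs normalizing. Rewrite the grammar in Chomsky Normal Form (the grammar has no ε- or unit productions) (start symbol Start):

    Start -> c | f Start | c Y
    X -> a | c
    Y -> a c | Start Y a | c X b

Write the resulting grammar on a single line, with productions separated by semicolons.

Introduce a nonterminal for each terminal appearing in a rule of length ≥ 2: X1 → f, X2 → c, X3 → a, X4 → b.
Binarize each right-hand side of length ≥ 3 by chaining fresh nonterminals (Y1, Y2, …): affected rules were Y → Start Y X3; Y → X2 X X4.

Start -> c | X1 Start | X2 Y; X -> a | c; Y -> X3 X2 | Start Y1 | X2 Y2; X1 -> f; X2 -> c; X3 -> a; X4 -> b; Y1 -> Y X3; Y2 -> X X4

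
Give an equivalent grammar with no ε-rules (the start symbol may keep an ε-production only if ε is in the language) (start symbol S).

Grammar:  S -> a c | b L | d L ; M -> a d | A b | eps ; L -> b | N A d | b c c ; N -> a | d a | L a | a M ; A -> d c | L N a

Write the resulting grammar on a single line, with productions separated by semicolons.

S -> a c | b L | d L; M -> a d | A b; L -> b | N A d | b c c; N -> a | d a | L a | a M; A -> d c | L N a

Nullable nonterminals: {M}.
ε ∉ L(G), so no ε-production is kept.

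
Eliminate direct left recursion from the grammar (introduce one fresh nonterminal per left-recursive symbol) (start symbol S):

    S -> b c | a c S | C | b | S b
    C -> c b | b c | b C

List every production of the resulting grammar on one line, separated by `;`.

S is directly left-recursive.
For S: α = {b}, β = {b c, a c S, C, b}. Rewrite as S → β S' and S' → α S' | ε.

S -> b c S' | a c S S' | C S' | b S'; C -> c b | b c | b C; S' -> b S' | ε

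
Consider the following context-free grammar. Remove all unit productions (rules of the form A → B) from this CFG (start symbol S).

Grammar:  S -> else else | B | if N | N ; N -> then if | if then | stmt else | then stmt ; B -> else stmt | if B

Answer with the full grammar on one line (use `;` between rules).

Unit pairs: S ⇒* {B, N}.
Replace each nonterminal's rules with the union of the non-unit rules of every nonterminal it unit-derives.

S -> else stmt | if B | else else | if N | then if | if then | stmt else | then stmt; N -> then if | if then | stmt else | then stmt; B -> else stmt | if B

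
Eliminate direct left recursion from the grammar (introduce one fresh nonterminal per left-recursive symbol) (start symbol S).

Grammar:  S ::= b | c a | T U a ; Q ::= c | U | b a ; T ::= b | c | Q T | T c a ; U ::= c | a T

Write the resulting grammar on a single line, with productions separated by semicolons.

S ::= b | c a | T U a; Q ::= c | U | b a; T ::= b T' | c T' | Q T T'; U ::= c | a T; T' ::= c a T' | ε

Left recursion appears on T.
For T: α = {c a}, β = {b, c, Q T}. Rewrite as T → β T' and T' → α T' | ε.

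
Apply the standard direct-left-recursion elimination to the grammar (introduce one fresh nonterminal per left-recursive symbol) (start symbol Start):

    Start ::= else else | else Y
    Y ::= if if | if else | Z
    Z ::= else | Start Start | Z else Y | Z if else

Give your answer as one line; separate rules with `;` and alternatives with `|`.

Start ::= else else | else Y; Y ::= if if | if else | Z; Z ::= else Z1 | Start Start Z1; Z1 ::= else Y Z1 | if else Z1 | epsilon

Directly left-recursive nonterminal: Z.
For Z: α = {else Y, if else}, β = {else, Start Start}. Rewrite as Z → β Z1 and Z1 → α Z1 | ε.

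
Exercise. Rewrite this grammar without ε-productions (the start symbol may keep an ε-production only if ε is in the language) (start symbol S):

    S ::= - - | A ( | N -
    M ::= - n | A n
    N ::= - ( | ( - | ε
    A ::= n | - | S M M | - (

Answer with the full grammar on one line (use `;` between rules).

S ::= - - | A ( | N - | -; M ::= - n | A n; N ::= - ( | ( -; A ::= n | - | S M M | - (

Nullable nonterminals: {N}.
ε ∉ L(G), so no ε-production is kept.
For each production, add variants omitting each subset of nullable occurrences: S → N - gives N - | -.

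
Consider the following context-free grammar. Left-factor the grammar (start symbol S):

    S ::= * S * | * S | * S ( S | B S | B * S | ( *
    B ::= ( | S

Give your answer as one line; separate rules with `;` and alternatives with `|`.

S has alternatives sharing prefix '* S': factor to S → * S S' with S' → * | ε | ( S.
S has alternatives sharing prefix 'B': factor to S → B S'' with S'' → S | * S.

S ::= ( * | * S S' | B S''; B ::= ( | S; S' ::= * | epsilon | ( S; S'' ::= S | * S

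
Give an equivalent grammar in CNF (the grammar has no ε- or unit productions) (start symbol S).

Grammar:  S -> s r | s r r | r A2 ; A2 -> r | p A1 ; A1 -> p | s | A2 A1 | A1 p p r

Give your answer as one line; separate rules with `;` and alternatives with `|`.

S -> X1 X2 | X1 Y1 | X2 A2; A2 -> r | X3 A1; A1 -> p | s | A2 A1 | A1 Y2; X1 -> s; X2 -> r; X3 -> p; Y1 -> X2 X2; Y2 -> X3 Y3; Y3 -> X3 X2

Introduce a nonterminal for each terminal appearing in a rule of length ≥ 2: X1 → s, X2 → r, X3 → p.
Binarize each right-hand side of length ≥ 3 by chaining fresh nonterminals (Y1, Y2, …): affected rules were S → X1 X2 X2; A1 → A1 X3 X3 X2.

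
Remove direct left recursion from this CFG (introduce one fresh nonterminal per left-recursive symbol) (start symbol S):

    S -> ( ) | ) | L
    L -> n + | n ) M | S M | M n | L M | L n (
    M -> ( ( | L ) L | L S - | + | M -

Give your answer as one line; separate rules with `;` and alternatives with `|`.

Left recursion appears on L, M.
For L: α = {M, n (}, β = {n +, n ) M, S M, M n}. Rewrite as L → β L' and L' → α L' | ε.
For M: α = {-}, β = {( (, L ) L, L S -, +}. Rewrite as M → β M' and M' → α M' | ε.

S -> ( ) | ) | L; L -> n + L' | n ) M L' | S M L' | M n L'; M -> ( ( M' | L ) L M' | L S - M' | + M'; L' -> M L' | n ( L' | ε; M' -> - M' | ε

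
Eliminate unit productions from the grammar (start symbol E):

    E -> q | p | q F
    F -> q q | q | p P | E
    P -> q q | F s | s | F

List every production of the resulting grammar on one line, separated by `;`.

Unit pairs: F ⇒* {E}; P ⇒* {E, F}.
For every A with A ⇒* B via unit rules, add B's non-unit alternatives to A; then delete every rule of the form X → Y.

E -> q | p | q F; F -> q | p | q F | q q | p P; P -> q | p | q F | q q | p P | F s | s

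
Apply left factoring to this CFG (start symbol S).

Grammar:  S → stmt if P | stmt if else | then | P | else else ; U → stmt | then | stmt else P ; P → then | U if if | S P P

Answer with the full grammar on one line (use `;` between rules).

S has alternatives sharing prefix 'stmt if': factor to S → stmt if S' with S' → P | else.
U has alternatives sharing prefix 'stmt': factor to U → stmt U' with U' → ε | else P.

S → then | P | else else | stmt if S'; U → then | stmt U'; P → then | U if if | S P P; S' → P | else; U' → ε | else P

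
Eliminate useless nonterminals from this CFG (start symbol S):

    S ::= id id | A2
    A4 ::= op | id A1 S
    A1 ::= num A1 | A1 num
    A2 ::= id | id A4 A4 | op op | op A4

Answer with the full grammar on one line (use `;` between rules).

S ::= id id | A2; A4 ::= op; A2 ::= id | id A4 A4 | op op | op A4

Generating nonterminals: {A2, A4, S}.
Reachable from S after that: {A2, A4, S}.
Removed useless symbols: {A1} and every production mentioning them.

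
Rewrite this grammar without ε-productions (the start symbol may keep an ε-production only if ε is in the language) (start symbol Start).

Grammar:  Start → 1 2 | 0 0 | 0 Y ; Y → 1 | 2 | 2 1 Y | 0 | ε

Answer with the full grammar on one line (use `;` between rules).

Start → 1 2 | 0 0 | 0 Y | 0; Y → 1 | 2 | 2 1 Y | 2 1 | 0

Nullable nonterminals: {Y}.
ε ∉ L(G), so no ε-production is kept.
For each production, add variants omitting each subset of nullable occurrences: Start → 0 Y gives 0 Y | 0. Y → 2 1 Y gives 2 1 Y | 2 1.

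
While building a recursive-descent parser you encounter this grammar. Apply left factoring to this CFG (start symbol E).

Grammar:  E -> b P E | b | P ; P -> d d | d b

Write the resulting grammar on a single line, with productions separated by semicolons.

E -> P | b E'; P -> d P'; E' -> P E | eps; P' -> d | b

E has alternatives sharing prefix 'b': factor to E → b E' with E' → P E | ε.
P has alternatives sharing prefix 'd': factor to P → d P' with P' → d | b.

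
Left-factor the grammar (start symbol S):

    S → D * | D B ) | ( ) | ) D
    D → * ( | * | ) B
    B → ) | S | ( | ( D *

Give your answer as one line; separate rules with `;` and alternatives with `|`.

S → ( ) | ) D | D S'; D → ) B | * D'; B → ) | S | ( B'; S' → * | B ); D' → ( | ε; B' → ε | D *

S has alternatives sharing prefix 'D': factor to S → D S' with S' → * | B ).
D has alternatives sharing prefix '*': factor to D → * D' with D' → ( | ε.
B has alternatives sharing prefix '(': factor to B → ( B' with B' → ε | D *.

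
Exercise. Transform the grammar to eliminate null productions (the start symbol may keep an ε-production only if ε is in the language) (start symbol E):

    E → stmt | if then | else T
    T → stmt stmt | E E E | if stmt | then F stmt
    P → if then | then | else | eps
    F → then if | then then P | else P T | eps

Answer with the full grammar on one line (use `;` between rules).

The nullable symbols are {F, P}.
ε ∉ L(G), so no ε-production is kept.
For each production, add variants omitting each subset of nullable occurrences: T → then F stmt gives then F stmt | then stmt. F → then then P gives then then P | then then. F → else P T gives else P T | else T.

E → stmt | if then | else T; T → stmt stmt | E E E | if stmt | then F stmt | then stmt; P → if then | then | else; F → then if | then then P | then then | else P T | else T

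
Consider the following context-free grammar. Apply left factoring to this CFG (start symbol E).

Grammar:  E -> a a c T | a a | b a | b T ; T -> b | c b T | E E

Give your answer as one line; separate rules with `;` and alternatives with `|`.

E -> a a E' | b E''; T -> b | c b T | E E; E' -> c T | eps; E'' -> a | T

E has alternatives sharing prefix 'a a': factor to E → a a E' with E' → c T | ε.
E has alternatives sharing prefix 'b': factor to E → b E'' with E'' → a | T.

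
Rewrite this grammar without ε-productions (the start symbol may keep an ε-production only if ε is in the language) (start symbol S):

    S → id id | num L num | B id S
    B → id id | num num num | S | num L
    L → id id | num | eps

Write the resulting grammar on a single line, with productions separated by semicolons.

S → id id | num L num | num num | B id S; B → id id | num num num | S | num L | num; L → id id | num

Nullable set = {L}.
ε ∉ L(G), so no ε-production is kept.
Add the nullable-subset variants: S → num L num gives num L num | num num. B → num L gives num L | num.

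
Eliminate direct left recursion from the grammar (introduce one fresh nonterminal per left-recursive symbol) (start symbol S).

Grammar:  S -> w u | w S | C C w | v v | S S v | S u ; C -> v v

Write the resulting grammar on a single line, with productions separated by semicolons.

S is directly left-recursive.
For S: α = {S v, u}, β = {w u, w S, C C w, v v}. Rewrite as S → β S' and S' → α S' | ε.

S -> w u S' | w S S' | C C w S' | v v S'; C -> v v; S' -> S v S' | u S' | ε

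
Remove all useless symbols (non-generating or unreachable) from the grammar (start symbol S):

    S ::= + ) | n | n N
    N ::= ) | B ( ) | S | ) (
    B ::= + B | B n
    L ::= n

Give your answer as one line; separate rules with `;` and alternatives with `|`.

Generating nonterminals: {L, N, S}.
Reachable from S after that: {N, S}.
Removed useless symbols: {B, L} and every production mentioning them.

S ::= + ) | n | n N; N ::= ) | S | ) (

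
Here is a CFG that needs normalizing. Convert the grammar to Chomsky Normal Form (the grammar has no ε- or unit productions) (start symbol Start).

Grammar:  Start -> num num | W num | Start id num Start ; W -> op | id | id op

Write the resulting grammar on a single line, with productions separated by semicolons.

Introduce a nonterminal for each terminal appearing in a rule of length ≥ 2: X1 → num, X2 → id, X3 → op.
Binarize each right-hand side of length ≥ 3 by chaining fresh nonterminals (Y1, Y2, …): affected rules were Start → Start X2 X1 Start.

Start -> X1 X1 | W X1 | Start Y1; W -> op | id | X2 X3; X1 -> num; X2 -> id; X3 -> op; Y1 -> X2 Y2; Y2 -> X1 Start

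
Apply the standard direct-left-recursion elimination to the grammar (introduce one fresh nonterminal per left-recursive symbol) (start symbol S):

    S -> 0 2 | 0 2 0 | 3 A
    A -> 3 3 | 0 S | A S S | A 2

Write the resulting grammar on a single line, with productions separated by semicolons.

Left recursion appears on A.
For A: α = {S S, 2}, β = {3 3, 0 S}. Rewrite as A → β A' and A' → α A' | ε.

S -> 0 2 | 0 2 0 | 3 A; A -> 3 3 A' | 0 S A'; A' -> S S A' | 2 A' | ε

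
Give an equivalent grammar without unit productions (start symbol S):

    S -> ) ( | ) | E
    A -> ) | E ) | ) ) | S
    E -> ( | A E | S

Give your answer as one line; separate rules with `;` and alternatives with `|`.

Unit pairs: A ⇒* {E, S}; E ⇒* {S}; S ⇒* {E}.
Replace each nonterminal's rules with the union of the non-unit rules of every nonterminal it unit-derives.

S -> ( | A E | ) ( | ); A -> ( | A E | ) ( | ) | E ) | ) ); E -> ( | A E | ) ( | )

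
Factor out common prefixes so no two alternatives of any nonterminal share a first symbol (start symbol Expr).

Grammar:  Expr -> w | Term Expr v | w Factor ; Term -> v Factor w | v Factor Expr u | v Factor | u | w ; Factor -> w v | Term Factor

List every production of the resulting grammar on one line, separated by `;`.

Expr -> Term Expr v | w Expr1; Term -> u | w | v Factor Term1; Factor -> w v | Term Factor; Expr1 -> ε | Factor; Term1 -> w | Expr u | ε

Expr has alternatives sharing prefix 'w': factor to Expr → w Expr1 with Expr1 → ε | Factor.
Term has alternatives sharing prefix 'v Factor': factor to Term → v Factor Term1 with Term1 → w | Expr u | ε.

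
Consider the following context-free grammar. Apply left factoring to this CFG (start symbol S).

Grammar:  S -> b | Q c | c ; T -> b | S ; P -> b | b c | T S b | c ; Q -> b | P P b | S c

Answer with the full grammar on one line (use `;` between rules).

S -> b | Q c | c; T -> b | S; P -> T S b | c | b P'; Q -> b | P P b | S c; P' -> ε | c

P has alternatives sharing prefix 'b': factor to P → b P' with P' → ε | c.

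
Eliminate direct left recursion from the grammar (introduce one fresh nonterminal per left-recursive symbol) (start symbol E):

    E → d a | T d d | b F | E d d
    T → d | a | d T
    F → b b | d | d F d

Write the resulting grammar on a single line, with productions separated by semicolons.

E is directly left-recursive.
For E: α = {d d}, β = {d a, T d d, b F}. Rewrite as E → β E' and E' → α E' | ε.

E → d a E' | T d d E' | b F E'; T → d | a | d T; F → b b | d | d F d; E' → d d E' | ε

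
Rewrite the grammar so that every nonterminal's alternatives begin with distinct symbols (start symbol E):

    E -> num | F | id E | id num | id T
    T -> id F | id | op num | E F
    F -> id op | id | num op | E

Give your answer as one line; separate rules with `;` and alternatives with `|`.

E -> num | F | id E'; T -> op num | E F | id T'; F -> num op | E | id F'; E' -> E | num | T; T' -> F | ε; F' -> op | ε

E has alternatives sharing prefix 'id': factor to E → id E' with E' → E | num | T.
T has alternatives sharing prefix 'id': factor to T → id T' with T' → F | ε.
F has alternatives sharing prefix 'id': factor to F → id F' with F' → op | ε.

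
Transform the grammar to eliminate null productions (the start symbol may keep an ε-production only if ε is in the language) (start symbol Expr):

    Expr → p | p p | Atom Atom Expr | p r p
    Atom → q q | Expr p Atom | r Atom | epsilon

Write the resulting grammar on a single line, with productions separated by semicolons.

Nullable set = {Atom}.
ε ∉ L(G), so no ε-production is kept.
Add the nullable-subset variants: Expr → Atom Atom Expr gives Atom Atom Expr | Atom Expr. Atom → Expr p Atom gives Expr p Atom | Expr p. Atom → r Atom gives r Atom | r.

Expr → p | p p | Atom Atom Expr | Atom Expr | p r p; Atom → q q | Expr p Atom | Expr p | r Atom | r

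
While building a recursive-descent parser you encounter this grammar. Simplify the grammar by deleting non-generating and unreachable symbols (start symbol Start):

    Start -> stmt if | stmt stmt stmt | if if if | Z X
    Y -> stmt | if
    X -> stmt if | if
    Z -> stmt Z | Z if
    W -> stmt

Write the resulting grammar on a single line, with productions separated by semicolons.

Start -> stmt if | stmt stmt stmt | if if if

Generating nonterminals: {Start, W, X, Y}.
Reachable from Start after that: {Start}.
Removed useless symbols: {W, X, Y, Z} and every production mentioning them.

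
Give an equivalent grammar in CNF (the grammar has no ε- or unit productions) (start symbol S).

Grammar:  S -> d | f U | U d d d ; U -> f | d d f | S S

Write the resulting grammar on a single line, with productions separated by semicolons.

Introduce a nonterminal for each terminal appearing in a rule of length ≥ 2: X1 → f, X2 → d.
Binarize each right-hand side of length ≥ 3 by chaining fresh nonterminals (Y1, Y2, …): affected rules were S → U X2 X2 X2; U → X2 X2 X1.

S -> d | X1 U | U Y1; U -> f | X2 Y3 | S S; X1 -> f; X2 -> d; Y1 -> X2 Y2; Y2 -> X2 X2; Y3 -> X2 X1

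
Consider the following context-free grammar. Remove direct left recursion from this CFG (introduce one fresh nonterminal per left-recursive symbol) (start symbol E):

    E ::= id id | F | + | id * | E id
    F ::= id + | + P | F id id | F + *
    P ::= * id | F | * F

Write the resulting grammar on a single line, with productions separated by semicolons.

E, F are directly left-recursive.
For E: α = {id}, β = {id id, F, +, id *}. Rewrite as E → β E' and E' → α E' | ε.
For F: α = {id id, + *}, β = {id +, + P}. Rewrite as F → β F' and F' → α F' | ε.

E ::= id id E' | F E' | + E' | id * E'; F ::= id + F' | + P F'; P ::= * id | F | * F; E' ::= id E' | eps; F' ::= id id F' | + * F' | eps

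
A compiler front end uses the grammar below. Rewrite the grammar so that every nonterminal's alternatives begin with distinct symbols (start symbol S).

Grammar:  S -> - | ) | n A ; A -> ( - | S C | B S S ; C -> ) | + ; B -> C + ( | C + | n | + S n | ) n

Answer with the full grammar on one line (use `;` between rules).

B has alternatives sharing prefix 'C +': factor to B → C + B' with B' → ( | ε.

S -> - | ) | n A; A -> ( - | S C | B S S; C -> ) | +; B -> n | + S n | ) n | C + B'; B' -> ( | ε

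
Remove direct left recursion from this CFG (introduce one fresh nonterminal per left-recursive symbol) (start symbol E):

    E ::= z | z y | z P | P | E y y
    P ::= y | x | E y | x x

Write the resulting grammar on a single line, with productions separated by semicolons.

E is directly left-recursive.
For E: α = {y y}, β = {z, z y, z P, P}. Rewrite as E → β E' and E' → α E' | ε.

E ::= z E' | z y E' | z P E' | P E'; P ::= y | x | E y | x x; E' ::= y y E' | eps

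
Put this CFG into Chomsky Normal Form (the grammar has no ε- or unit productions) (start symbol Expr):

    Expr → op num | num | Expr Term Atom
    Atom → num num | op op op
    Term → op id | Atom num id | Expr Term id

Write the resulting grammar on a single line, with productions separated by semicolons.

Expr → X1 X2 | num | Expr Y1; Atom → X2 X2 | X1 Y2; Term → X1 X3 | Atom Y3 | Expr Y4; X1 → op; X2 → num; X3 → id; Y1 → Term Atom; Y2 → X1 X1; Y3 → X2 X3; Y4 → Term X3

Introduce a nonterminal for each terminal appearing in a rule of length ≥ 2: X1 → op, X2 → num, X3 → id.
Binarize each right-hand side of length ≥ 3 by chaining fresh nonterminals (Y1, Y2, …): affected rules were Expr → Expr Term Atom; Atom → X1 X1 X1; Term → Atom X2 X3; Term → Expr Term X3.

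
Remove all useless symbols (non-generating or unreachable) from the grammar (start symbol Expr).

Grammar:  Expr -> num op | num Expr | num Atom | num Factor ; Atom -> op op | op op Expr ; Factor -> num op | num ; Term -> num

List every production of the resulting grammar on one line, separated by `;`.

Expr -> num op | num Expr | num Atom | num Factor; Atom -> op op | op op Expr; Factor -> num op | num

Generating nonterminals: {Atom, Expr, Factor, Term}.
Reachable from Expr after that: {Atom, Expr, Factor}.
Removed useless symbols: {Term} and every production mentioning them.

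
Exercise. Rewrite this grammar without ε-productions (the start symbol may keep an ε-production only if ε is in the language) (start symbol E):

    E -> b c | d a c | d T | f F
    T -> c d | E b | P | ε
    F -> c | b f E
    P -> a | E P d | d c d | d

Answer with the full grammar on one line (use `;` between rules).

The nullable symbols are {T}.
ε ∉ L(G), so no ε-production is kept.
Add the nullable-subset variants: E → d T gives d T | d.

E -> b c | d a c | d T | d | f F; T -> c d | E b | P; F -> c | b f E; P -> a | E P d | d c d | d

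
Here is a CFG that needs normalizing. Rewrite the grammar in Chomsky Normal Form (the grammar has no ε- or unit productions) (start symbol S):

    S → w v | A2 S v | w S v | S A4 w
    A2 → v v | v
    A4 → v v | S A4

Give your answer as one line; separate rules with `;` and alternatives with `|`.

S → X1 X2 | A2 Y1 | X1 Y2 | S Y3; A2 → X2 X2 | v; A4 → X2 X2 | S A4; X1 → w; X2 → v; Y1 → S X2; Y2 → S X2; Y3 → A4 X1

Introduce a nonterminal for each terminal appearing in a rule of length ≥ 2: X1 → w, X2 → v.
Binarize each right-hand side of length ≥ 3 by chaining fresh nonterminals (Y1, Y2, …): affected rules were S → A2 S X2; S → X1 S X2; S → S A4 X1.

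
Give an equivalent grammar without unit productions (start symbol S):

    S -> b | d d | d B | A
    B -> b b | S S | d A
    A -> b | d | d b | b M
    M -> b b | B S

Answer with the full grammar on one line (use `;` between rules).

S -> b | d d | d B | d | d b | b M; B -> b b | S S | d A; A -> b | d | d b | b M; M -> b b | B S

Unit pairs: S ⇒* {A}.
For every A with A ⇒* B via unit rules, add B's non-unit alternatives to A; then delete every rule of the form X → Y.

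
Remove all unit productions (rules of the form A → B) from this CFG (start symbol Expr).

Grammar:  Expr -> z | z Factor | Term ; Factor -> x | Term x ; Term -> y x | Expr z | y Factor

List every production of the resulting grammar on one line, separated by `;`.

Expr -> y x | Expr z | y Factor | z | z Factor; Factor -> x | Term x; Term -> y x | Expr z | y Factor

Unit pairs: Expr ⇒* {Term}.
For every A with A ⇒* B via unit rules, add B's non-unit alternatives to A; then delete every rule of the form X → Y.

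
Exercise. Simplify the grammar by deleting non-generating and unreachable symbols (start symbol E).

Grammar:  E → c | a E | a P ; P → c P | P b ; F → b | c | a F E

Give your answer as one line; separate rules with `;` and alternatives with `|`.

Generating nonterminals: {E, F}.
Reachable from E after that: {E}.
Removed useless symbols: {F, P} and every production mentioning them.

E → c | a E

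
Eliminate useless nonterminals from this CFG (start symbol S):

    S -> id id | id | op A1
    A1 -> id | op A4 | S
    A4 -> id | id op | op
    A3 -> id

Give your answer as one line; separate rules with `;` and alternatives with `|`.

Generating nonterminals: {A1, A3, A4, S}.
Reachable from S after that: {A1, A4, S}.
Removed useless symbols: {A3} and every production mentioning them.

S -> id id | id | op A1; A1 -> id | op A4 | S; A4 -> id | id op | op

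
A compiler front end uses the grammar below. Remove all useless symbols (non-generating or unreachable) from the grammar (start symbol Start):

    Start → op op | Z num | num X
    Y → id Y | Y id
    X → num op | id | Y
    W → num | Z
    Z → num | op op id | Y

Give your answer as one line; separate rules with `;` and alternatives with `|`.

Generating nonterminals: {Start, W, X, Z}.
Reachable from Start after that: {Start, X, Z}.
Removed useless symbols: {W, Y} and every production mentioning them.

Start → op op | Z num | num X; X → num op | id; Z → num | op op id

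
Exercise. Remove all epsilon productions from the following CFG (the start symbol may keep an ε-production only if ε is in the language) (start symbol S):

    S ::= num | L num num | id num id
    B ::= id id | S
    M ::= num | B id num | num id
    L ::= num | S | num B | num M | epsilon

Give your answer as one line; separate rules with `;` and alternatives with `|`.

Nullable set = {L}.
ε ∉ L(G), so no ε-production is kept.
For each production, add variants omitting each subset of nullable occurrences: S → L num num gives L num num | num num.

S ::= num | L num num | num num | id num id; B ::= id id | S; M ::= num | B id num | num id; L ::= num | S | num B | num M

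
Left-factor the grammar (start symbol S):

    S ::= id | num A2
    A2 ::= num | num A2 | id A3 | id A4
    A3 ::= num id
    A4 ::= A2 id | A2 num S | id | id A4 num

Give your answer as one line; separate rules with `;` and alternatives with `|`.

A2 has alternatives sharing prefix 'num': factor to A2 → num A2' with A2' → ε | A2.
A2 has alternatives sharing prefix 'id': factor to A2 → id A2'' with A2'' → A3 | A4.
A4 has alternatives sharing prefix 'A2': factor to A4 → A2 A4' with A4' → id | num S.
A4 has alternatives sharing prefix 'id': factor to A4 → id A4'' with A4'' → ε | A4 num.

S ::= id | num A2; A2 ::= num A2' | id A2''; A3 ::= num id; A4 ::= A2 A4' | id A4''; A2' ::= ε | A2; A2'' ::= A3 | A4; A4' ::= id | num S; A4'' ::= ε | A4 num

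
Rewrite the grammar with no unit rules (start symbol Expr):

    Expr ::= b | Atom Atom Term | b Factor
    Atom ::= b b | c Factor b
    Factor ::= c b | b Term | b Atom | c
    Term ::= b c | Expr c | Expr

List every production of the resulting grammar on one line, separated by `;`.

Unit pairs: Term ⇒* {Expr}.
For each unit pair (A, B), copy every non-unit production of B to A, then drop all unit productions.

Expr ::= b | Atom Atom Term | b Factor; Atom ::= b b | c Factor b; Factor ::= c b | b Term | b Atom | c; Term ::= b c | Expr c | b | Atom Atom Term | b Factor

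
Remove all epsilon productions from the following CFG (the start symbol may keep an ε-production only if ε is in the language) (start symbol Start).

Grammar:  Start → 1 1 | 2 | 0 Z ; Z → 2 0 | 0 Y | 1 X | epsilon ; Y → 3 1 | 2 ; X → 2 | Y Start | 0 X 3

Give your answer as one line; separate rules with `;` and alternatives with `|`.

Nullable set = {Z}.
ε ∉ L(G), so no ε-production is kept.
Expand every rule over subsets of its nullable positions: Start → 0 Z gives 0 Z | 0.

Start → 1 1 | 2 | 0 Z | 0; Z → 2 0 | 0 Y | 1 X; Y → 3 1 | 2; X → 2 | Y Start | 0 X 3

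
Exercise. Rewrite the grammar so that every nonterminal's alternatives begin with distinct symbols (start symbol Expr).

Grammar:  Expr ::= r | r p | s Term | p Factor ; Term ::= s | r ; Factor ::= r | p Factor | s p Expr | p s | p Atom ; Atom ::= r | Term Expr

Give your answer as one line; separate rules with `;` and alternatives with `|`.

Expr ::= s Term | p Factor | r Expr1; Term ::= s | r; Factor ::= r | s p Expr | p Factor1; Atom ::= r | Term Expr; Expr1 ::= ε | p; Factor1 ::= Factor | s | Atom

Expr has alternatives sharing prefix 'r': factor to Expr → r Expr1 with Expr1 → ε | p.
Factor has alternatives sharing prefix 'p': factor to Factor → p Factor1 with Factor1 → Factor | s | Atom.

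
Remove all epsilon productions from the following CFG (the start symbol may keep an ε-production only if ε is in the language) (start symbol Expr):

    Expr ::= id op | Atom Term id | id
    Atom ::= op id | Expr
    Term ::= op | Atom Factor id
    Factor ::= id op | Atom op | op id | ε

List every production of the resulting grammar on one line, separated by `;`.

Expr ::= id op | Atom Term id | id; Atom ::= op id | Expr; Term ::= op | Atom Factor id | Atom id; Factor ::= id op | Atom op | op id

The nullable symbols are {Factor}.
ε ∉ L(G), so no ε-production is kept.
Expand every rule over subsets of its nullable positions: Term → Atom Factor id gives Atom Factor id | Atom id.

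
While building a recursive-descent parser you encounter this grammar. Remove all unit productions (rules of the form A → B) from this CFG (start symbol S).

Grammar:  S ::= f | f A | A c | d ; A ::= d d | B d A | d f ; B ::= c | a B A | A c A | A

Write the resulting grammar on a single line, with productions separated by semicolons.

S ::= f | f A | A c | d; A ::= d d | B d A | d f; B ::= c | a B A | A c A | d d | B d A | d f

Unit pairs: B ⇒* {A}.
For every A with A ⇒* B via unit rules, add B's non-unit alternatives to A; then delete every rule of the form X → Y.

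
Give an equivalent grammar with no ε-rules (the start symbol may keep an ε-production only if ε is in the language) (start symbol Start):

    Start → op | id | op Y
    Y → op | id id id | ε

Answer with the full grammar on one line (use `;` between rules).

Nullable set = {Y}.
ε ∉ L(G), so no ε-production is kept.

Start → op | id | op Y; Y → op | id id id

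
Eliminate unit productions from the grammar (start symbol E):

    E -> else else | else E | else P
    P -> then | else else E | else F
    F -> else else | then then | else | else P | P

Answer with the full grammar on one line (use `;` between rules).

E -> else else | else E | else P; P -> then | else else E | else F; F -> else else | then then | else | else P | then | else else E | else F

Unit pairs: F ⇒* {P}.
For each unit pair (A, B), copy every non-unit production of B to A, then drop all unit productions.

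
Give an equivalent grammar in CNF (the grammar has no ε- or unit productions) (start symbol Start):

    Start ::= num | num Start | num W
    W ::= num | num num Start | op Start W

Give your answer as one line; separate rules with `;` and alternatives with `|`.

Start ::= num | X1 Start | X1 W; W ::= num | X1 Y1 | X2 Y2; X1 ::= num; X2 ::= op; Y1 ::= X1 Start; Y2 ::= Start W

Introduce a nonterminal for each terminal appearing in a rule of length ≥ 2: X1 → num, X2 → op.
Binarize each right-hand side of length ≥ 3 by chaining fresh nonterminals (Y1, Y2, …): affected rules were W → X1 X1 Start; W → X2 Start W.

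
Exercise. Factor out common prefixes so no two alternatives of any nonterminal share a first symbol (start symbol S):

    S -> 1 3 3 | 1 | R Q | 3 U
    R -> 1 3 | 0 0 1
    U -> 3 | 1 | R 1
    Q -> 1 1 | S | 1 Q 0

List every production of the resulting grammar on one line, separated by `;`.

S -> R Q | 3 U | 1 S'; R -> 1 3 | 0 0 1; U -> 3 | 1 | R 1; Q -> S | 1 Q'; S' -> 3 3 | ε; Q' -> 1 | Q 0

S has alternatives sharing prefix '1': factor to S → 1 S' with S' → 3 3 | ε.
Q has alternatives sharing prefix '1': factor to Q → 1 Q' with Q' → 1 | Q 0.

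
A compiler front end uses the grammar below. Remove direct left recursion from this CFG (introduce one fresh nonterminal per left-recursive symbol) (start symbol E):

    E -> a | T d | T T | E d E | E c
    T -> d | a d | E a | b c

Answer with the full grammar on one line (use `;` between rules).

Directly left-recursive nonterminal: E.
For E: α = {d E, c}, β = {a, T d, T T}. Rewrite as E → β E' and E' → α E' | ε.

E -> a E' | T d E' | T T E'; T -> d | a d | E a | b c; E' -> d E E' | c E' | eps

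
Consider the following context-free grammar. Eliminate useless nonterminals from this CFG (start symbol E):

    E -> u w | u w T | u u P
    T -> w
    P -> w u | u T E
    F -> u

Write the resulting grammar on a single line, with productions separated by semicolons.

E -> u w | u w T | u u P; T -> w; P -> w u | u T E

Generating nonterminals: {E, F, P, T}.
Reachable from E after that: {E, P, T}.
Removed useless symbols: {F} and every production mentioning them.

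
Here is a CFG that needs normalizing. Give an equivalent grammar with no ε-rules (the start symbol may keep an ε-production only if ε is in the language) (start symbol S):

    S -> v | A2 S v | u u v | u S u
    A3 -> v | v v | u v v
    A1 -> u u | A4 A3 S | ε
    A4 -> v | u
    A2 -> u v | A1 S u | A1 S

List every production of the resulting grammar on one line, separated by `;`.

Nullable nonterminals: {A1}.
ε ∉ L(G), so no ε-production is kept.
Add the nullable-subset variants: A2 → A1 S u gives A1 S u | S u. A2 → A1 S gives A1 S | S.

S -> v | A2 S v | u u v | u S u; A3 -> v | v v | u v v; A1 -> u u | A4 A3 S; A4 -> v | u; A2 -> u v | A1 S u | S u | A1 S | S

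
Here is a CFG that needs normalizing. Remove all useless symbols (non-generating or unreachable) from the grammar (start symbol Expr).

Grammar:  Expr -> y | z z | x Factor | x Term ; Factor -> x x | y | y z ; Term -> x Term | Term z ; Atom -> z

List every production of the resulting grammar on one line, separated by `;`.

Generating nonterminals: {Atom, Expr, Factor}.
Reachable from Expr after that: {Expr, Factor}.
Removed useless symbols: {Atom, Term} and every production mentioning them.

Expr -> y | z z | x Factor; Factor -> x x | y | y z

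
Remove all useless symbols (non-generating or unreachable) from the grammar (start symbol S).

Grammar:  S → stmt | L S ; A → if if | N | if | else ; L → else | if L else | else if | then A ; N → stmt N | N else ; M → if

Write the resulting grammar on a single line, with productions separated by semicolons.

Generating nonterminals: {A, L, M, S}.
Reachable from S after that: {A, L, S}.
Removed useless symbols: {M, N} and every production mentioning them.

S → stmt | L S; A → if if | if | else; L → else | if L else | else if | then A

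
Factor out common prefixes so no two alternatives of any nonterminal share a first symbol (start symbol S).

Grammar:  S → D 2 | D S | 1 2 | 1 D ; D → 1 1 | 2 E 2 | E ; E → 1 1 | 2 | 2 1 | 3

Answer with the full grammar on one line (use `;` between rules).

S → D S' | 1 S''; D → 1 1 | 2 E 2 | E; E → 1 1 | 3 | 2 E'; S' → 2 | S; S'' → 2 | D; E' → ε | 1

S has alternatives sharing prefix 'D': factor to S → D S' with S' → 2 | S.
S has alternatives sharing prefix '1': factor to S → 1 S'' with S'' → 2 | D.
E has alternatives sharing prefix '2': factor to E → 2 E' with E' → ε | 1.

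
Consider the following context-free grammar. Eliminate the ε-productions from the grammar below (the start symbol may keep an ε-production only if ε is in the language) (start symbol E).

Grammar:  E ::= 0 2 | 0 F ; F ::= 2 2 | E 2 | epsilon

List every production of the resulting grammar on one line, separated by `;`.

E ::= 0 2 | 0 F | 0; F ::= 2 2 | E 2

The nullable symbols are {F}.
ε ∉ L(G), so no ε-production is kept.
Expand every rule over subsets of its nullable positions: E → 0 F gives 0 F | 0.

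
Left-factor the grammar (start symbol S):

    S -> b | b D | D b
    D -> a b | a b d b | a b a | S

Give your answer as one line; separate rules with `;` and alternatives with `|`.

S has alternatives sharing prefix 'b': factor to S → b S' with S' → ε | D.
D has alternatives sharing prefix 'a b': factor to D → a b D' with D' → ε | d b | a.

S -> D b | b S'; D -> S | a b D'; S' -> ε | D; D' -> ε | d b | a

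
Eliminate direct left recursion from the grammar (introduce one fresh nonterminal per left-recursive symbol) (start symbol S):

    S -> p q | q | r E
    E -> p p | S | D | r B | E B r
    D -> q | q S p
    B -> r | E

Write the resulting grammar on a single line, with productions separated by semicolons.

Left recursion appears on E.
For E: α = {B r}, β = {p p, S, D, r B}. Rewrite as E → β E' and E' → α E' | ε.

S -> p q | q | r E; E -> p p E' | S E' | D E' | r B E'; D -> q | q S p; B -> r | E; E' -> B r E' | epsilon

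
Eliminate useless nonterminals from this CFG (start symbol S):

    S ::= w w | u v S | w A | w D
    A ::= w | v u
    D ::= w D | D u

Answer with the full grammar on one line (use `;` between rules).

S ::= w w | u v S | w A; A ::= w | v u

Generating nonterminals: {A, S}.
Reachable from S after that: {A, S}.
Removed useless symbols: {D} and every production mentioning them.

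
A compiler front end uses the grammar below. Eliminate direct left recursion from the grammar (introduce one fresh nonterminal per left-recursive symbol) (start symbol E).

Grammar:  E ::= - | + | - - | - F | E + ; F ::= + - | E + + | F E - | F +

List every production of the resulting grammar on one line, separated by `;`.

E, F are directly left-recursive.
For E: α = {+}, β = {-, +, - -, - F}. Rewrite as E → β E' and E' → α E' | ε.
For F: α = {E -, +}, β = {+ -, E + +}. Rewrite as F → β F' and F' → α F' | ε.

E ::= - E' | + E' | - - E' | - F E'; F ::= + - F' | E + + F'; E' ::= + E' | ε; F' ::= E - F' | + F' | ε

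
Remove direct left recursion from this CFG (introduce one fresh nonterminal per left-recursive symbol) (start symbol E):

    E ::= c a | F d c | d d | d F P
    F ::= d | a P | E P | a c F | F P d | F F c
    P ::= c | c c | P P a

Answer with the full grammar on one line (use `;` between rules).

E ::= c a | F d c | d d | d F P; F ::= d F' | a P F' | E P F' | a c F F'; P ::= c P' | c c P'; F' ::= P d F' | F c F' | ε; P' ::= P a P' | ε

Left recursion appears on F, P.
For F: α = {P d, F c}, β = {d, a P, E P, a c F}. Rewrite as F → β F' and F' → α F' | ε.
For P: α = {P a}, β = {c, c c}. Rewrite as P → β P' and P' → α P' | ε.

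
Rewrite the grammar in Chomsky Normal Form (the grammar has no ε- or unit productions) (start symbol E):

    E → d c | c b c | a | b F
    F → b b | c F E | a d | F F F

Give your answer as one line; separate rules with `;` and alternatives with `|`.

Introduce a nonterminal for each terminal appearing in a rule of length ≥ 2: X1 → d, X2 → c, X3 → b, X4 → a.
Binarize each right-hand side of length ≥ 3 by chaining fresh nonterminals (Y1, Y2, …): affected rules were E → X2 X3 X2; F → X2 F E; F → F F F.

E → X1 X2 | X2 Y1 | a | X3 F; F → X3 X3 | X2 Y2 | X4 X1 | F Y3; X1 → d; X2 → c; X3 → b; X4 → a; Y1 → X3 X2; Y2 → F E; Y3 → F F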